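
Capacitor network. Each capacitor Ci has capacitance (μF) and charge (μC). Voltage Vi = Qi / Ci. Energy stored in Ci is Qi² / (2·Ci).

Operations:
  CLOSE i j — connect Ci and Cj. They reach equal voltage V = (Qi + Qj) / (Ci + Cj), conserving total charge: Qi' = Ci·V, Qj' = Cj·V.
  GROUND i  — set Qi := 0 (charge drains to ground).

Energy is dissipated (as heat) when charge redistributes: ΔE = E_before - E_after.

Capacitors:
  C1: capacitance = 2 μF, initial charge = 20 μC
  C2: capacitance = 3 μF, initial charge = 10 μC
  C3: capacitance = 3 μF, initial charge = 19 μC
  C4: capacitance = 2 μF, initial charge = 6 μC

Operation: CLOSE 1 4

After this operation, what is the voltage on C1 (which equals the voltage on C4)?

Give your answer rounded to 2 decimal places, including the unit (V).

Answer: 6.50 V

Derivation:
Initial: C1(2μF, Q=20μC, V=10.00V), C2(3μF, Q=10μC, V=3.33V), C3(3μF, Q=19μC, V=6.33V), C4(2μF, Q=6μC, V=3.00V)
Op 1: CLOSE 1-4: Q_total=26.00, C_total=4.00, V=6.50; Q1=13.00, Q4=13.00; dissipated=24.500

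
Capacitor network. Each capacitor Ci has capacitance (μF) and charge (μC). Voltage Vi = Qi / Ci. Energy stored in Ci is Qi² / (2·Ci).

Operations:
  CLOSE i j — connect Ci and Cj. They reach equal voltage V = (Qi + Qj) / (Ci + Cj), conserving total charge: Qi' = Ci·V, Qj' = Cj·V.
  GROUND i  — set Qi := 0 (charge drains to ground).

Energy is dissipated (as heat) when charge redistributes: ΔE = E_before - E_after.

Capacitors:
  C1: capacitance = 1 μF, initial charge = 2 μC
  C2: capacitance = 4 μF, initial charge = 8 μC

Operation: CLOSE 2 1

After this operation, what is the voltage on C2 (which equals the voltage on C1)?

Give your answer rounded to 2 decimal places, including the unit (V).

Initial: C1(1μF, Q=2μC, V=2.00V), C2(4μF, Q=8μC, V=2.00V)
Op 1: CLOSE 2-1: Q_total=10.00, C_total=5.00, V=2.00; Q2=8.00, Q1=2.00; dissipated=0.000

Answer: 2.00 V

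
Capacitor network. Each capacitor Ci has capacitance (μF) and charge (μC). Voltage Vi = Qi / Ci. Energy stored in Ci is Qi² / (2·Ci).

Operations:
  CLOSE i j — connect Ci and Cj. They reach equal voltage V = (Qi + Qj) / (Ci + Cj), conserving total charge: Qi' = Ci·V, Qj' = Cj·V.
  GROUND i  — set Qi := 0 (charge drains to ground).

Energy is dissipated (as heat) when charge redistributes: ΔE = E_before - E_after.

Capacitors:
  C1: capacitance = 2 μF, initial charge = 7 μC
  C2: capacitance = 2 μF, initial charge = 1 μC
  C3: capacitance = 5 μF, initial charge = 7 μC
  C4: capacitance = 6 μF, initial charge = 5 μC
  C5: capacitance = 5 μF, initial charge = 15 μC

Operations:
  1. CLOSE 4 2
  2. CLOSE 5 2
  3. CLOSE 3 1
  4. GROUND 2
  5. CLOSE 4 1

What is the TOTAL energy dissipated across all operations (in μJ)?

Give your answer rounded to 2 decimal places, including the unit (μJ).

Initial: C1(2μF, Q=7μC, V=3.50V), C2(2μF, Q=1μC, V=0.50V), C3(5μF, Q=7μC, V=1.40V), C4(6μF, Q=5μC, V=0.83V), C5(5μF, Q=15μC, V=3.00V)
Op 1: CLOSE 4-2: Q_total=6.00, C_total=8.00, V=0.75; Q4=4.50, Q2=1.50; dissipated=0.083
Op 2: CLOSE 5-2: Q_total=16.50, C_total=7.00, V=2.36; Q5=11.79, Q2=4.71; dissipated=3.616
Op 3: CLOSE 3-1: Q_total=14.00, C_total=7.00, V=2.00; Q3=10.00, Q1=4.00; dissipated=3.150
Op 4: GROUND 2: Q2=0; energy lost=5.556
Op 5: CLOSE 4-1: Q_total=8.50, C_total=8.00, V=1.06; Q4=6.38, Q1=2.12; dissipated=1.172
Total dissipated: 13.577 μJ

Answer: 13.58 μJ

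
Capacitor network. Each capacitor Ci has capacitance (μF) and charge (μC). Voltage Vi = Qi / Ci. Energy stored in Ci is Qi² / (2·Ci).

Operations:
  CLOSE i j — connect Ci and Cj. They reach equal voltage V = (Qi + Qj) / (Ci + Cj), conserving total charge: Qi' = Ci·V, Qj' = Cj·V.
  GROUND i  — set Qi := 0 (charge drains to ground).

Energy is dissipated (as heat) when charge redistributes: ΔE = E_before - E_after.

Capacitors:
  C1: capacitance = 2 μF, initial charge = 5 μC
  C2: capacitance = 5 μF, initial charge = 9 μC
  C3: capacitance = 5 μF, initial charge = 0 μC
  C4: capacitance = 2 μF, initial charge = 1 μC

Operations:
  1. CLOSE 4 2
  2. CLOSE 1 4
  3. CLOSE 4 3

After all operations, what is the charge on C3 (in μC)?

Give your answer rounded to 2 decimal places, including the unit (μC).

Initial: C1(2μF, Q=5μC, V=2.50V), C2(5μF, Q=9μC, V=1.80V), C3(5μF, Q=0μC, V=0.00V), C4(2μF, Q=1μC, V=0.50V)
Op 1: CLOSE 4-2: Q_total=10.00, C_total=7.00, V=1.43; Q4=2.86, Q2=7.14; dissipated=1.207
Op 2: CLOSE 1-4: Q_total=7.86, C_total=4.00, V=1.96; Q1=3.93, Q4=3.93; dissipated=0.574
Op 3: CLOSE 4-3: Q_total=3.93, C_total=7.00, V=0.56; Q4=1.12, Q3=2.81; dissipated=2.756
Final charges: Q1=3.93, Q2=7.14, Q3=2.81, Q4=1.12

Answer: 2.81 μC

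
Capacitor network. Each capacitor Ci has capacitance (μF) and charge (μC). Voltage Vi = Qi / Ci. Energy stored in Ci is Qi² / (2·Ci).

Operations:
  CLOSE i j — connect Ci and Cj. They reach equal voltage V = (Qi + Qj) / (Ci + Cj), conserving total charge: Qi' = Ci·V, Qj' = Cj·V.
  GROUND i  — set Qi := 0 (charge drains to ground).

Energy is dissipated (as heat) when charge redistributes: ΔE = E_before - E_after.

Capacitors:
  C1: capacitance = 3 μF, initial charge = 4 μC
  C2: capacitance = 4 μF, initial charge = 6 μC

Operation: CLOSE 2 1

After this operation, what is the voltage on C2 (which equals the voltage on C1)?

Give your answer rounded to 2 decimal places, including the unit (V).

Initial: C1(3μF, Q=4μC, V=1.33V), C2(4μF, Q=6μC, V=1.50V)
Op 1: CLOSE 2-1: Q_total=10.00, C_total=7.00, V=1.43; Q2=5.71, Q1=4.29; dissipated=0.024

Answer: 1.43 V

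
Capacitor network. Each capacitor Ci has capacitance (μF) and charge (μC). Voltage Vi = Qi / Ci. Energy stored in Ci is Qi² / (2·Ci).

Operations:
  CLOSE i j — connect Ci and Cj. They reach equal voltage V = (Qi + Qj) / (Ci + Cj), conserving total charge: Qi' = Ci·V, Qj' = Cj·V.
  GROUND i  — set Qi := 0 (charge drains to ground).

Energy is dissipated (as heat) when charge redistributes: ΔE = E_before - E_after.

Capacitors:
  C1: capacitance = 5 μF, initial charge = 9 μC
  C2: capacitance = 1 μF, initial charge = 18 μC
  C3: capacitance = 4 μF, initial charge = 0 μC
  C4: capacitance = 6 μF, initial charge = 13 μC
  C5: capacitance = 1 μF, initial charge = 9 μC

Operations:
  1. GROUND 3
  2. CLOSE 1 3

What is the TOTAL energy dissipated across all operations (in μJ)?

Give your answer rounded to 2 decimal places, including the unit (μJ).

Answer: 3.60 μJ

Derivation:
Initial: C1(5μF, Q=9μC, V=1.80V), C2(1μF, Q=18μC, V=18.00V), C3(4μF, Q=0μC, V=0.00V), C4(6μF, Q=13μC, V=2.17V), C5(1μF, Q=9μC, V=9.00V)
Op 1: GROUND 3: Q3=0; energy lost=0.000
Op 2: CLOSE 1-3: Q_total=9.00, C_total=9.00, V=1.00; Q1=5.00, Q3=4.00; dissipated=3.600
Total dissipated: 3.600 μJ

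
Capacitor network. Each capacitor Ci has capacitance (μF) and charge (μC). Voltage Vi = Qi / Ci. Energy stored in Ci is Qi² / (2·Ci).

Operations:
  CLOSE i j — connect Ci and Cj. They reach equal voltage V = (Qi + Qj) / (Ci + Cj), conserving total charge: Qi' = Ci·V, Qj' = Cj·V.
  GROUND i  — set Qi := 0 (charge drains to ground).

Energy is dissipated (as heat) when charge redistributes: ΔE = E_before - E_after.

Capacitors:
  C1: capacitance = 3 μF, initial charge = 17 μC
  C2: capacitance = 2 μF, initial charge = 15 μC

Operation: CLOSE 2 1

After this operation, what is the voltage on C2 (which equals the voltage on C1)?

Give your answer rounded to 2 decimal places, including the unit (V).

Initial: C1(3μF, Q=17μC, V=5.67V), C2(2μF, Q=15μC, V=7.50V)
Op 1: CLOSE 2-1: Q_total=32.00, C_total=5.00, V=6.40; Q2=12.80, Q1=19.20; dissipated=2.017

Answer: 6.40 V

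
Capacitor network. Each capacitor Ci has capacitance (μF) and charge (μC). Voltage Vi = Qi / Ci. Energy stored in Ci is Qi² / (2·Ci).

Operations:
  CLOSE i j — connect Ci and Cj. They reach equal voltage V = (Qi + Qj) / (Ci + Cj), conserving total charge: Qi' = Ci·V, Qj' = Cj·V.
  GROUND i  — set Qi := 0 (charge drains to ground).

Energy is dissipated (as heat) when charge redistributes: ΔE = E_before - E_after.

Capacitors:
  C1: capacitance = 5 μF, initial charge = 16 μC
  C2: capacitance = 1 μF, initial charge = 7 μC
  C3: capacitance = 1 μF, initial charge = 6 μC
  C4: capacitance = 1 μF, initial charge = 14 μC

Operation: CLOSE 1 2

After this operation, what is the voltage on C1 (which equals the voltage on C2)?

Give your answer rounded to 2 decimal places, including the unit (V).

Answer: 3.83 V

Derivation:
Initial: C1(5μF, Q=16μC, V=3.20V), C2(1μF, Q=7μC, V=7.00V), C3(1μF, Q=6μC, V=6.00V), C4(1μF, Q=14μC, V=14.00V)
Op 1: CLOSE 1-2: Q_total=23.00, C_total=6.00, V=3.83; Q1=19.17, Q2=3.83; dissipated=6.017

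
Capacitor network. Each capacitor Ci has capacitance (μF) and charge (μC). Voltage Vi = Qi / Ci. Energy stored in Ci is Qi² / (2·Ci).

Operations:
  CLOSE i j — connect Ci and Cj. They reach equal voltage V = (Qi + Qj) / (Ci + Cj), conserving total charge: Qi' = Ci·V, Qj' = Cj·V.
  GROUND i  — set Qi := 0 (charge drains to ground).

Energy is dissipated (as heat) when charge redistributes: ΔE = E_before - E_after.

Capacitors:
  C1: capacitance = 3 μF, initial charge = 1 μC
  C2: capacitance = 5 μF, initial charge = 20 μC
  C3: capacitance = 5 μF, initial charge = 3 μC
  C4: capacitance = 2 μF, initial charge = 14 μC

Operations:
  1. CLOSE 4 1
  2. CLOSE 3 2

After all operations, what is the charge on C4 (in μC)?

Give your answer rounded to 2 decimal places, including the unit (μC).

Initial: C1(3μF, Q=1μC, V=0.33V), C2(5μF, Q=20μC, V=4.00V), C3(5μF, Q=3μC, V=0.60V), C4(2μF, Q=14μC, V=7.00V)
Op 1: CLOSE 4-1: Q_total=15.00, C_total=5.00, V=3.00; Q4=6.00, Q1=9.00; dissipated=26.667
Op 2: CLOSE 3-2: Q_total=23.00, C_total=10.00, V=2.30; Q3=11.50, Q2=11.50; dissipated=14.450
Final charges: Q1=9.00, Q2=11.50, Q3=11.50, Q4=6.00

Answer: 6.00 μC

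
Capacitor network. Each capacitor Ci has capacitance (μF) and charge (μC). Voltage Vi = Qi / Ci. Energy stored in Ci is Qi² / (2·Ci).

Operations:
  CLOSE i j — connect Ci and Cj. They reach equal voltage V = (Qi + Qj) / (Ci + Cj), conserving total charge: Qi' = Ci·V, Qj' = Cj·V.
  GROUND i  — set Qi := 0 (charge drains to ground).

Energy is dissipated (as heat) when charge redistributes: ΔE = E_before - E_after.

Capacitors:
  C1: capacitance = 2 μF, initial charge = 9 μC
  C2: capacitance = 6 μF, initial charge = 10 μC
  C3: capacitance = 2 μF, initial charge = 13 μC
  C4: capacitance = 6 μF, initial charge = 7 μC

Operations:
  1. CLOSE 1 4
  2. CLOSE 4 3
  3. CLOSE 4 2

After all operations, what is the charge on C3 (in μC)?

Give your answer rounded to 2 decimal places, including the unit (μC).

Initial: C1(2μF, Q=9μC, V=4.50V), C2(6μF, Q=10μC, V=1.67V), C3(2μF, Q=13μC, V=6.50V), C4(6μF, Q=7μC, V=1.17V)
Op 1: CLOSE 1-4: Q_total=16.00, C_total=8.00, V=2.00; Q1=4.00, Q4=12.00; dissipated=8.333
Op 2: CLOSE 4-3: Q_total=25.00, C_total=8.00, V=3.12; Q4=18.75, Q3=6.25; dissipated=15.188
Op 3: CLOSE 4-2: Q_total=28.75, C_total=12.00, V=2.40; Q4=14.38, Q2=14.38; dissipated=3.190
Final charges: Q1=4.00, Q2=14.38, Q3=6.25, Q4=14.38

Answer: 6.25 μC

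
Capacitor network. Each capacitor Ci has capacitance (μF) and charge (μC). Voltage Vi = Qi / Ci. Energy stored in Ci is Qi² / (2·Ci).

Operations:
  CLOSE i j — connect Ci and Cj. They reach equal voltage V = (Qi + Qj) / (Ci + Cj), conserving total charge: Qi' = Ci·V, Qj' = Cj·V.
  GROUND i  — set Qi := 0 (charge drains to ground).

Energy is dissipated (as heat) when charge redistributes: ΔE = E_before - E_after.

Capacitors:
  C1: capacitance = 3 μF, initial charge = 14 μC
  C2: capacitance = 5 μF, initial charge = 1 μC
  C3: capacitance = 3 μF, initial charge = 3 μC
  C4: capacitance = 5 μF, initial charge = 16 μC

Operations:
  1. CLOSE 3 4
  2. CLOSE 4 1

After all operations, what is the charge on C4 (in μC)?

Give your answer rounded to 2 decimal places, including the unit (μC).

Initial: C1(3μF, Q=14μC, V=4.67V), C2(5μF, Q=1μC, V=0.20V), C3(3μF, Q=3μC, V=1.00V), C4(5μF, Q=16μC, V=3.20V)
Op 1: CLOSE 3-4: Q_total=19.00, C_total=8.00, V=2.38; Q3=7.12, Q4=11.88; dissipated=4.537
Op 2: CLOSE 4-1: Q_total=25.88, C_total=8.00, V=3.23; Q4=16.17, Q1=9.70; dissipated=4.924
Final charges: Q1=9.70, Q2=1.00, Q3=7.12, Q4=16.17

Answer: 16.17 μC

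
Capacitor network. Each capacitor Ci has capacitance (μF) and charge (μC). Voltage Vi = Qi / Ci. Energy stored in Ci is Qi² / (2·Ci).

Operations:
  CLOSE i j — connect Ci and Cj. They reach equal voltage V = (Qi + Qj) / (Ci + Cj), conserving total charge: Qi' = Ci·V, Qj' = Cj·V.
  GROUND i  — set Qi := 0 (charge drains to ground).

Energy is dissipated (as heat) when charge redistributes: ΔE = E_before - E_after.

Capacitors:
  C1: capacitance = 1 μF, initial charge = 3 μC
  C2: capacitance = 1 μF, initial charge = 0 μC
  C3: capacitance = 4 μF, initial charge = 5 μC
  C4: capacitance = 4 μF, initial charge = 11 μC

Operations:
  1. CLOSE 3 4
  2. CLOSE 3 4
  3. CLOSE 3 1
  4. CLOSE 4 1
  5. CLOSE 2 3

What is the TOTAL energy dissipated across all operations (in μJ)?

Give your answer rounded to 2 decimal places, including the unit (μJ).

Answer: 4.60 μJ

Derivation:
Initial: C1(1μF, Q=3μC, V=3.00V), C2(1μF, Q=0μC, V=0.00V), C3(4μF, Q=5μC, V=1.25V), C4(4μF, Q=11μC, V=2.75V)
Op 1: CLOSE 3-4: Q_total=16.00, C_total=8.00, V=2.00; Q3=8.00, Q4=8.00; dissipated=2.250
Op 2: CLOSE 3-4: Q_total=16.00, C_total=8.00, V=2.00; Q3=8.00, Q4=8.00; dissipated=0.000
Op 3: CLOSE 3-1: Q_total=11.00, C_total=5.00, V=2.20; Q3=8.80, Q1=2.20; dissipated=0.400
Op 4: CLOSE 4-1: Q_total=10.20, C_total=5.00, V=2.04; Q4=8.16, Q1=2.04; dissipated=0.016
Op 5: CLOSE 2-3: Q_total=8.80, C_total=5.00, V=1.76; Q2=1.76, Q3=7.04; dissipated=1.936
Total dissipated: 4.602 μJ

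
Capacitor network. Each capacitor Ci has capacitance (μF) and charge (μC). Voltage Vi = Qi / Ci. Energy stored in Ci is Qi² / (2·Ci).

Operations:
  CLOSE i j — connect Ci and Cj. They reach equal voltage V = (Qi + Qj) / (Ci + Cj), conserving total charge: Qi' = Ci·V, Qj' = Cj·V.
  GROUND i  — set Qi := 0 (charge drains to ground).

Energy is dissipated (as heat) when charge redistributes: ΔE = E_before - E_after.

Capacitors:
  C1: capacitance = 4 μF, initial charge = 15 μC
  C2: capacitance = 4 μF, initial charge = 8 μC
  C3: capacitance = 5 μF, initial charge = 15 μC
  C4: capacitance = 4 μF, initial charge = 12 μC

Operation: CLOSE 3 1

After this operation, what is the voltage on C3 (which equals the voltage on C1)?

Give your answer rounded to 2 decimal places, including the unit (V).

Initial: C1(4μF, Q=15μC, V=3.75V), C2(4μF, Q=8μC, V=2.00V), C3(5μF, Q=15μC, V=3.00V), C4(4μF, Q=12μC, V=3.00V)
Op 1: CLOSE 3-1: Q_total=30.00, C_total=9.00, V=3.33; Q3=16.67, Q1=13.33; dissipated=0.625

Answer: 3.33 V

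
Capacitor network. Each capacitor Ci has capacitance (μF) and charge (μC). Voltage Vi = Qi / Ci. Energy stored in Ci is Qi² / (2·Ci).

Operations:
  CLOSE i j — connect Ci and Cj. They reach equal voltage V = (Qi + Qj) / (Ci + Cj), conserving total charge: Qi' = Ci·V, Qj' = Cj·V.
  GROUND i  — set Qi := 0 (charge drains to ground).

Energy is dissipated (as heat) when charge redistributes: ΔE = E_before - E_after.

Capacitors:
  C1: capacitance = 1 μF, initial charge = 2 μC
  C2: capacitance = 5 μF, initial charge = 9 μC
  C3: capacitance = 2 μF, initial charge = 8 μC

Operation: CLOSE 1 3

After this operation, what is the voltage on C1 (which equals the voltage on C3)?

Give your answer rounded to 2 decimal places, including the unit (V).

Answer: 3.33 V

Derivation:
Initial: C1(1μF, Q=2μC, V=2.00V), C2(5μF, Q=9μC, V=1.80V), C3(2μF, Q=8μC, V=4.00V)
Op 1: CLOSE 1-3: Q_total=10.00, C_total=3.00, V=3.33; Q1=3.33, Q3=6.67; dissipated=1.333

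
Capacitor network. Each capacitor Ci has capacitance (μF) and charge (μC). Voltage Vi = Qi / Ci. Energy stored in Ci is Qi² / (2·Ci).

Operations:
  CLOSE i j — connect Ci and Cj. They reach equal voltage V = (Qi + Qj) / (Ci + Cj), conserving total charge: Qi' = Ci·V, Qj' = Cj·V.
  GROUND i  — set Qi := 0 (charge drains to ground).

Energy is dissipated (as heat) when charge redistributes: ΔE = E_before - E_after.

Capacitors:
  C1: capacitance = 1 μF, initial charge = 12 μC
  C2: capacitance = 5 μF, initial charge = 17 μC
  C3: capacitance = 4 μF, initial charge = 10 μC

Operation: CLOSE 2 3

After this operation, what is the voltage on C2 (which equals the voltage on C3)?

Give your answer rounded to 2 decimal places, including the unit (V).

Answer: 3.00 V

Derivation:
Initial: C1(1μF, Q=12μC, V=12.00V), C2(5μF, Q=17μC, V=3.40V), C3(4μF, Q=10μC, V=2.50V)
Op 1: CLOSE 2-3: Q_total=27.00, C_total=9.00, V=3.00; Q2=15.00, Q3=12.00; dissipated=0.900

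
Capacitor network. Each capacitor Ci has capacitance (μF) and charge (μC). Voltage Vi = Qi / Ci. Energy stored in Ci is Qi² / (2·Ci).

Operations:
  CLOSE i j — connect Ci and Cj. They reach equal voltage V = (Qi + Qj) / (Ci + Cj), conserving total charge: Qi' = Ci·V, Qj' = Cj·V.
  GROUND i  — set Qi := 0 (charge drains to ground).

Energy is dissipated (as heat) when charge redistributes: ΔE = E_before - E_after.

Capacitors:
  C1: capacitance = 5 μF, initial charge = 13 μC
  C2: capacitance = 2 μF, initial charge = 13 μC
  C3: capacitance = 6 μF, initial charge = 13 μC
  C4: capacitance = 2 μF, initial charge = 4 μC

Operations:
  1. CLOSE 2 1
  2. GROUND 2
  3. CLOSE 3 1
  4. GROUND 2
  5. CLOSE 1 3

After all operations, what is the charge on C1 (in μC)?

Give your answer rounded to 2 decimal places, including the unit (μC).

Answer: 14.35 μC

Derivation:
Initial: C1(5μF, Q=13μC, V=2.60V), C2(2μF, Q=13μC, V=6.50V), C3(6μF, Q=13μC, V=2.17V), C4(2μF, Q=4μC, V=2.00V)
Op 1: CLOSE 2-1: Q_total=26.00, C_total=7.00, V=3.71; Q2=7.43, Q1=18.57; dissipated=10.864
Op 2: GROUND 2: Q2=0; energy lost=13.796
Op 3: CLOSE 3-1: Q_total=31.57, C_total=11.00, V=2.87; Q3=17.22, Q1=14.35; dissipated=3.266
Op 4: GROUND 2: Q2=0; energy lost=0.000
Op 5: CLOSE 1-3: Q_total=31.57, C_total=11.00, V=2.87; Q1=14.35, Q3=17.22; dissipated=0.000
Final charges: Q1=14.35, Q2=0.00, Q3=17.22, Q4=4.00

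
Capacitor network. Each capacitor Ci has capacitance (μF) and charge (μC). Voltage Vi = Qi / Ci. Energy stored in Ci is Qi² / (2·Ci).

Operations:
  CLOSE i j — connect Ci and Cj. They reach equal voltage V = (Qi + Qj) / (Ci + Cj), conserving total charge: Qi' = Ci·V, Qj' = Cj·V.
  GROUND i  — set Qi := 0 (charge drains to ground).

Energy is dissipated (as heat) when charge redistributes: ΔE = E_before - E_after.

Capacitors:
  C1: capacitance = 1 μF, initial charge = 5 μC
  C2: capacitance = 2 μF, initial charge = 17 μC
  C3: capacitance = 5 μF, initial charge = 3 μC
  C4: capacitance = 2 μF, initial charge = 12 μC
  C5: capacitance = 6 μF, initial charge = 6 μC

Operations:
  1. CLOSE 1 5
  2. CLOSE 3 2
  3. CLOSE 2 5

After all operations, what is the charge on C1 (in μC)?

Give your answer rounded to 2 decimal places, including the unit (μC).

Answer: 1.57 μC

Derivation:
Initial: C1(1μF, Q=5μC, V=5.00V), C2(2μF, Q=17μC, V=8.50V), C3(5μF, Q=3μC, V=0.60V), C4(2μF, Q=12μC, V=6.00V), C5(6μF, Q=6μC, V=1.00V)
Op 1: CLOSE 1-5: Q_total=11.00, C_total=7.00, V=1.57; Q1=1.57, Q5=9.43; dissipated=6.857
Op 2: CLOSE 3-2: Q_total=20.00, C_total=7.00, V=2.86; Q3=14.29, Q2=5.71; dissipated=44.579
Op 3: CLOSE 2-5: Q_total=15.14, C_total=8.00, V=1.89; Q2=3.79, Q5=11.36; dissipated=1.240
Final charges: Q1=1.57, Q2=3.79, Q3=14.29, Q4=12.00, Q5=11.36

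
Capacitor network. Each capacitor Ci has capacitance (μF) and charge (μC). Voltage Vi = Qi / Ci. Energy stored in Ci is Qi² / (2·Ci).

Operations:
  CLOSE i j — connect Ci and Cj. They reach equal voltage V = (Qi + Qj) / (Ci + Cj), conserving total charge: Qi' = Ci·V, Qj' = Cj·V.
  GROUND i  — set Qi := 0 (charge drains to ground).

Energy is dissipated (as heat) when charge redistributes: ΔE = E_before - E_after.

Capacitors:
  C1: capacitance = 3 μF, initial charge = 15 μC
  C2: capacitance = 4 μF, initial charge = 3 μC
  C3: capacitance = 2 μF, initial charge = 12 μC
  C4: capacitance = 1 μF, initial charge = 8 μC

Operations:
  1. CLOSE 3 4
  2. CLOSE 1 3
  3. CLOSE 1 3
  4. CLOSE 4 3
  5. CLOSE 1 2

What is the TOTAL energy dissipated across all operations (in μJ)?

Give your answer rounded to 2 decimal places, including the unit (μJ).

Initial: C1(3μF, Q=15μC, V=5.00V), C2(4μF, Q=3μC, V=0.75V), C3(2μF, Q=12μC, V=6.00V), C4(1μF, Q=8μC, V=8.00V)
Op 1: CLOSE 3-4: Q_total=20.00, C_total=3.00, V=6.67; Q3=13.33, Q4=6.67; dissipated=1.333
Op 2: CLOSE 1-3: Q_total=28.33, C_total=5.00, V=5.67; Q1=17.00, Q3=11.33; dissipated=1.667
Op 3: CLOSE 1-3: Q_total=28.33, C_total=5.00, V=5.67; Q1=17.00, Q3=11.33; dissipated=0.000
Op 4: CLOSE 4-3: Q_total=18.00, C_total=3.00, V=6.00; Q4=6.00, Q3=12.00; dissipated=0.333
Op 5: CLOSE 1-2: Q_total=20.00, C_total=7.00, V=2.86; Q1=8.57, Q2=11.43; dissipated=20.720
Total dissipated: 24.054 μJ

Answer: 24.05 μJ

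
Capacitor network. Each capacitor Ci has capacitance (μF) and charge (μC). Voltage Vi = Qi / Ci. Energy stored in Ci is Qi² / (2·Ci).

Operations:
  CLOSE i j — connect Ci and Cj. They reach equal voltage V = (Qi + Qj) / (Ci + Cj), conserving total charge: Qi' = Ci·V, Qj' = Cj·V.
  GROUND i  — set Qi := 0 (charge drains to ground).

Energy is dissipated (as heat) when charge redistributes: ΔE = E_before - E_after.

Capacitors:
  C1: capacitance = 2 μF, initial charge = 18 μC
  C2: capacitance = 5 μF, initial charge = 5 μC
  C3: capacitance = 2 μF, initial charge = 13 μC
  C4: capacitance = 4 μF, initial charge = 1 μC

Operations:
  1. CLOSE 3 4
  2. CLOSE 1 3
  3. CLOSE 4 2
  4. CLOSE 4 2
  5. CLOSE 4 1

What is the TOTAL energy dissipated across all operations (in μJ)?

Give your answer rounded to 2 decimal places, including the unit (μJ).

Answer: 61.30 μJ

Derivation:
Initial: C1(2μF, Q=18μC, V=9.00V), C2(5μF, Q=5μC, V=1.00V), C3(2μF, Q=13μC, V=6.50V), C4(4μF, Q=1μC, V=0.25V)
Op 1: CLOSE 3-4: Q_total=14.00, C_total=6.00, V=2.33; Q3=4.67, Q4=9.33; dissipated=26.042
Op 2: CLOSE 1-3: Q_total=22.67, C_total=4.00, V=5.67; Q1=11.33, Q3=11.33; dissipated=22.222
Op 3: CLOSE 4-2: Q_total=14.33, C_total=9.00, V=1.59; Q4=6.37, Q2=7.96; dissipated=1.975
Op 4: CLOSE 4-2: Q_total=14.33, C_total=9.00, V=1.59; Q4=6.37, Q2=7.96; dissipated=0.000
Op 5: CLOSE 4-1: Q_total=17.70, C_total=6.00, V=2.95; Q4=11.80, Q1=5.90; dissipated=11.065
Total dissipated: 61.305 μJ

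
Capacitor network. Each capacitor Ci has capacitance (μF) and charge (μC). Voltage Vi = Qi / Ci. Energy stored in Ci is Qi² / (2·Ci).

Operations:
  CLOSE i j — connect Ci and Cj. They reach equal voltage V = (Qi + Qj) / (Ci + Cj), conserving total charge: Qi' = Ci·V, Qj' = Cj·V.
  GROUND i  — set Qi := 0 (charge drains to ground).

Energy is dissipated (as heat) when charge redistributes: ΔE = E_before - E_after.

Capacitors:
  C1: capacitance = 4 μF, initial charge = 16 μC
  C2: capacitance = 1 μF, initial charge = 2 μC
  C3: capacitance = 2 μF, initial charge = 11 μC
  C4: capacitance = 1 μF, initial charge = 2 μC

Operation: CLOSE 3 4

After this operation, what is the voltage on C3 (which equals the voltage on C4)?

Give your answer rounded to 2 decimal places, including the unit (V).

Answer: 4.33 V

Derivation:
Initial: C1(4μF, Q=16μC, V=4.00V), C2(1μF, Q=2μC, V=2.00V), C3(2μF, Q=11μC, V=5.50V), C4(1μF, Q=2μC, V=2.00V)
Op 1: CLOSE 3-4: Q_total=13.00, C_total=3.00, V=4.33; Q3=8.67, Q4=4.33; dissipated=4.083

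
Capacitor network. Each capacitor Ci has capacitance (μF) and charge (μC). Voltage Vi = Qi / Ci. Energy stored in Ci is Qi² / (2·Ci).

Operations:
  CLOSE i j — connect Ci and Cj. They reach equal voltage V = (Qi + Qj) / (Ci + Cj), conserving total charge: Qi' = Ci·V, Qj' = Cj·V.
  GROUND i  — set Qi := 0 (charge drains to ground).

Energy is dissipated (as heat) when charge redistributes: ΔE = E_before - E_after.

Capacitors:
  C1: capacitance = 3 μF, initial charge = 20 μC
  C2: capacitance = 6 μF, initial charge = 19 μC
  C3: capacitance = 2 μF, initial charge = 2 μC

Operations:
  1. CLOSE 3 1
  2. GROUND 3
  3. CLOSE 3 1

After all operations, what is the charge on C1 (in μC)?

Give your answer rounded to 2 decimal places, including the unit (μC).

Initial: C1(3μF, Q=20μC, V=6.67V), C2(6μF, Q=19μC, V=3.17V), C3(2μF, Q=2μC, V=1.00V)
Op 1: CLOSE 3-1: Q_total=22.00, C_total=5.00, V=4.40; Q3=8.80, Q1=13.20; dissipated=19.267
Op 2: GROUND 3: Q3=0; energy lost=19.360
Op 3: CLOSE 3-1: Q_total=13.20, C_total=5.00, V=2.64; Q3=5.28, Q1=7.92; dissipated=11.616
Final charges: Q1=7.92, Q2=19.00, Q3=5.28

Answer: 7.92 μC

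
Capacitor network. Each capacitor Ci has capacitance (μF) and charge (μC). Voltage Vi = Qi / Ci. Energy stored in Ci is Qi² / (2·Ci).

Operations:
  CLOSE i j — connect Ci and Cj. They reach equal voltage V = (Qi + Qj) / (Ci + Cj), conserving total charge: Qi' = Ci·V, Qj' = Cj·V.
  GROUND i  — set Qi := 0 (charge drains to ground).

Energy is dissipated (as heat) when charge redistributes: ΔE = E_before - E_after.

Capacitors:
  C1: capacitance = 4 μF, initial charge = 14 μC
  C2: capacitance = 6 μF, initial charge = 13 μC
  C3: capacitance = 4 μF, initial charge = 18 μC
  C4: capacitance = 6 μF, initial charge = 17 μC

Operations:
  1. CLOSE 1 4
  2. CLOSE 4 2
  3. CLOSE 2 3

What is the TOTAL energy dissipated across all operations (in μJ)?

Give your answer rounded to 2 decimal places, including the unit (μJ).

Initial: C1(4μF, Q=14μC, V=3.50V), C2(6μF, Q=13μC, V=2.17V), C3(4μF, Q=18μC, V=4.50V), C4(6μF, Q=17μC, V=2.83V)
Op 1: CLOSE 1-4: Q_total=31.00, C_total=10.00, V=3.10; Q1=12.40, Q4=18.60; dissipated=0.533
Op 2: CLOSE 4-2: Q_total=31.60, C_total=12.00, V=2.63; Q4=15.80, Q2=15.80; dissipated=1.307
Op 3: CLOSE 2-3: Q_total=33.80, C_total=10.00, V=3.38; Q2=20.28, Q3=13.52; dissipated=4.181
Total dissipated: 6.021 μJ

Answer: 6.02 μJ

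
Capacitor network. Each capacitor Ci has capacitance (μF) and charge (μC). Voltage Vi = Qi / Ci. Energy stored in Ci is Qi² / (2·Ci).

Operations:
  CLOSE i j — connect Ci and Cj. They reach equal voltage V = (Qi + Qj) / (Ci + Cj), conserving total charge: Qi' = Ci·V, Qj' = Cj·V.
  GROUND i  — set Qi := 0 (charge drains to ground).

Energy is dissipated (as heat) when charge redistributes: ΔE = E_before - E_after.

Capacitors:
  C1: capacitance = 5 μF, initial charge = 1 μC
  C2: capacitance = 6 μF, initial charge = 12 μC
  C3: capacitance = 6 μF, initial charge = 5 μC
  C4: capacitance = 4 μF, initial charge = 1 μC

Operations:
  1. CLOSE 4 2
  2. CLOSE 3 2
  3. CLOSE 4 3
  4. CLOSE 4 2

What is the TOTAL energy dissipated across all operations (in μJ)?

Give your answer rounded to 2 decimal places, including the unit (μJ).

Initial: C1(5μF, Q=1μC, V=0.20V), C2(6μF, Q=12μC, V=2.00V), C3(6μF, Q=5μC, V=0.83V), C4(4μF, Q=1μC, V=0.25V)
Op 1: CLOSE 4-2: Q_total=13.00, C_total=10.00, V=1.30; Q4=5.20, Q2=7.80; dissipated=3.675
Op 2: CLOSE 3-2: Q_total=12.80, C_total=12.00, V=1.07; Q3=6.40, Q2=6.40; dissipated=0.327
Op 3: CLOSE 4-3: Q_total=11.60, C_total=10.00, V=1.16; Q4=4.64, Q3=6.96; dissipated=0.065
Op 4: CLOSE 4-2: Q_total=11.04, C_total=10.00, V=1.10; Q4=4.42, Q2=6.62; dissipated=0.010
Total dissipated: 4.077 μJ

Answer: 4.08 μJ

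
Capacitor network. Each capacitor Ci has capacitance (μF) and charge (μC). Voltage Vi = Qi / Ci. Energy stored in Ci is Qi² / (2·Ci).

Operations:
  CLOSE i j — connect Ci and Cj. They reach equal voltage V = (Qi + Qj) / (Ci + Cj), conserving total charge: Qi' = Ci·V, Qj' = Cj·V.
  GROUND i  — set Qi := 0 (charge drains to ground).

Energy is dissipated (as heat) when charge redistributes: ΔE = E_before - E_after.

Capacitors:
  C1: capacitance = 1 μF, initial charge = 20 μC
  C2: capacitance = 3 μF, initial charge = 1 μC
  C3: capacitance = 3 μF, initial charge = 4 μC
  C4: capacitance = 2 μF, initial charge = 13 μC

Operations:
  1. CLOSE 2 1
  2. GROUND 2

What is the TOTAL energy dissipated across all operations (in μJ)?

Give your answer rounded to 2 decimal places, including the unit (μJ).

Initial: C1(1μF, Q=20μC, V=20.00V), C2(3μF, Q=1μC, V=0.33V), C3(3μF, Q=4μC, V=1.33V), C4(2μF, Q=13μC, V=6.50V)
Op 1: CLOSE 2-1: Q_total=21.00, C_total=4.00, V=5.25; Q2=15.75, Q1=5.25; dissipated=145.042
Op 2: GROUND 2: Q2=0; energy lost=41.344
Total dissipated: 186.385 μJ

Answer: 186.39 μJ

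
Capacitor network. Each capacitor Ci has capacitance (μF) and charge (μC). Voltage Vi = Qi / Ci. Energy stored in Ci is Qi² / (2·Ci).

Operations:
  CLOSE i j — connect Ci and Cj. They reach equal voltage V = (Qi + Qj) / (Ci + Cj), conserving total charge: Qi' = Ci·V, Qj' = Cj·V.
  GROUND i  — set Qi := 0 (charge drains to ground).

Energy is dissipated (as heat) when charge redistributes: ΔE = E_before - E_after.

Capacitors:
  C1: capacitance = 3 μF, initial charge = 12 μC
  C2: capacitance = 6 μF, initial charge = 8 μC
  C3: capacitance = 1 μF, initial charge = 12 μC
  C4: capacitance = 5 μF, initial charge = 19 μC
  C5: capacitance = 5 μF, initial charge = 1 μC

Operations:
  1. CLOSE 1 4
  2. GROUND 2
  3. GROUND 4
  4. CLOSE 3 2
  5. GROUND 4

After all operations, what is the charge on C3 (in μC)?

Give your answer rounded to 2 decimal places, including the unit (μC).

Initial: C1(3μF, Q=12μC, V=4.00V), C2(6μF, Q=8μC, V=1.33V), C3(1μF, Q=12μC, V=12.00V), C4(5μF, Q=19μC, V=3.80V), C5(5μF, Q=1μC, V=0.20V)
Op 1: CLOSE 1-4: Q_total=31.00, C_total=8.00, V=3.88; Q1=11.62, Q4=19.38; dissipated=0.037
Op 2: GROUND 2: Q2=0; energy lost=5.333
Op 3: GROUND 4: Q4=0; energy lost=37.539
Op 4: CLOSE 3-2: Q_total=12.00, C_total=7.00, V=1.71; Q3=1.71, Q2=10.29; dissipated=61.714
Op 5: GROUND 4: Q4=0; energy lost=0.000
Final charges: Q1=11.62, Q2=10.29, Q3=1.71, Q4=0.00, Q5=1.00

Answer: 1.71 μC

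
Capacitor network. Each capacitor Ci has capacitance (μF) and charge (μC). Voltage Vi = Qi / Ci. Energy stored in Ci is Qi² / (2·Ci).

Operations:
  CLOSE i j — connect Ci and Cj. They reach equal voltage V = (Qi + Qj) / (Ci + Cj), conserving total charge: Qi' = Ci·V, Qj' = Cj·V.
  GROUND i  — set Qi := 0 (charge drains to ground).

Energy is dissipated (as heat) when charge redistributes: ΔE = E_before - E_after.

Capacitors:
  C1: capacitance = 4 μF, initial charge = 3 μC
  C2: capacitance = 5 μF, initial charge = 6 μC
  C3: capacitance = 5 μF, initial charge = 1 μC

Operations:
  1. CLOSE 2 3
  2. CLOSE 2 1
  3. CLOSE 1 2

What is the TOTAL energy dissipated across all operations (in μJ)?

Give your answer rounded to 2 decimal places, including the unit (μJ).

Answer: 1.25 μJ

Derivation:
Initial: C1(4μF, Q=3μC, V=0.75V), C2(5μF, Q=6μC, V=1.20V), C3(5μF, Q=1μC, V=0.20V)
Op 1: CLOSE 2-3: Q_total=7.00, C_total=10.00, V=0.70; Q2=3.50, Q3=3.50; dissipated=1.250
Op 2: CLOSE 2-1: Q_total=6.50, C_total=9.00, V=0.72; Q2=3.61, Q1=2.89; dissipated=0.003
Op 3: CLOSE 1-2: Q_total=6.50, C_total=9.00, V=0.72; Q1=2.89, Q2=3.61; dissipated=0.000
Total dissipated: 1.253 μJ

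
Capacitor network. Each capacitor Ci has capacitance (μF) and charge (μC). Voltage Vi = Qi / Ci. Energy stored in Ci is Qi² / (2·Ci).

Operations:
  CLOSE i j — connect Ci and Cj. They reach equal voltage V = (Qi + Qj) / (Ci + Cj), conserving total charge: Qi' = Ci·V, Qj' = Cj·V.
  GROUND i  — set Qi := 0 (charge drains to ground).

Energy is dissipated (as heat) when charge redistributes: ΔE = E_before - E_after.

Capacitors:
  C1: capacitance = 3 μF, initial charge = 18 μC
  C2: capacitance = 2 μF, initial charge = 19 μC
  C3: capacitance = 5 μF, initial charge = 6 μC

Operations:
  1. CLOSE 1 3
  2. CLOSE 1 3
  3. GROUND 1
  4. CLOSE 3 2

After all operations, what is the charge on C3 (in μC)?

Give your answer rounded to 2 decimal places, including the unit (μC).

Initial: C1(3μF, Q=18μC, V=6.00V), C2(2μF, Q=19μC, V=9.50V), C3(5μF, Q=6μC, V=1.20V)
Op 1: CLOSE 1-3: Q_total=24.00, C_total=8.00, V=3.00; Q1=9.00, Q3=15.00; dissipated=21.600
Op 2: CLOSE 1-3: Q_total=24.00, C_total=8.00, V=3.00; Q1=9.00, Q3=15.00; dissipated=0.000
Op 3: GROUND 1: Q1=0; energy lost=13.500
Op 4: CLOSE 3-2: Q_total=34.00, C_total=7.00, V=4.86; Q3=24.29, Q2=9.71; dissipated=30.179
Final charges: Q1=0.00, Q2=9.71, Q3=24.29

Answer: 24.29 μC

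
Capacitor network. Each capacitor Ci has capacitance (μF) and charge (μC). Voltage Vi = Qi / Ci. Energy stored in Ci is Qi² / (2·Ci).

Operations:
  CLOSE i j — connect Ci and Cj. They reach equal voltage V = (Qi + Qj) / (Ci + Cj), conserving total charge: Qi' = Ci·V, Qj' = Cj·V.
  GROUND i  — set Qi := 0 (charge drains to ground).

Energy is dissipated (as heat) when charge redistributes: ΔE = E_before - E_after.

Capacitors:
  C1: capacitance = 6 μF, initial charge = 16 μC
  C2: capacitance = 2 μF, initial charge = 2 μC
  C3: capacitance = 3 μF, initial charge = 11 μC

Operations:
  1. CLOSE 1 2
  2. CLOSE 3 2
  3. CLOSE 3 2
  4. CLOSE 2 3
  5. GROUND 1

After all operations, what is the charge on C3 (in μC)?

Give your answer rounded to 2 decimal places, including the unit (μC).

Answer: 9.30 μC

Derivation:
Initial: C1(6μF, Q=16μC, V=2.67V), C2(2μF, Q=2μC, V=1.00V), C3(3μF, Q=11μC, V=3.67V)
Op 1: CLOSE 1-2: Q_total=18.00, C_total=8.00, V=2.25; Q1=13.50, Q2=4.50; dissipated=2.083
Op 2: CLOSE 3-2: Q_total=15.50, C_total=5.00, V=3.10; Q3=9.30, Q2=6.20; dissipated=1.204
Op 3: CLOSE 3-2: Q_total=15.50, C_total=5.00, V=3.10; Q3=9.30, Q2=6.20; dissipated=0.000
Op 4: CLOSE 2-3: Q_total=15.50, C_total=5.00, V=3.10; Q2=6.20, Q3=9.30; dissipated=0.000
Op 5: GROUND 1: Q1=0; energy lost=15.188
Final charges: Q1=0.00, Q2=6.20, Q3=9.30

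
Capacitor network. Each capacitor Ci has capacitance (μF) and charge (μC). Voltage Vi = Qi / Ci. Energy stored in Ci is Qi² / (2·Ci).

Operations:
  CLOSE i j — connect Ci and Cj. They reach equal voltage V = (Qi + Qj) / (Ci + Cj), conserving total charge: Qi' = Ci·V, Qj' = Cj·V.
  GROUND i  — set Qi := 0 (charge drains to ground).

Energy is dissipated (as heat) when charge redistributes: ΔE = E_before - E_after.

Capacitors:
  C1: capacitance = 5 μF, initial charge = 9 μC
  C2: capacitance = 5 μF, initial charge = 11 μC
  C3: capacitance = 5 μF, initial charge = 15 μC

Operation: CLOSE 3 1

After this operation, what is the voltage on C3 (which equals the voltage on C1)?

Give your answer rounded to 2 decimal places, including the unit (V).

Initial: C1(5μF, Q=9μC, V=1.80V), C2(5μF, Q=11μC, V=2.20V), C3(5μF, Q=15μC, V=3.00V)
Op 1: CLOSE 3-1: Q_total=24.00, C_total=10.00, V=2.40; Q3=12.00, Q1=12.00; dissipated=1.800

Answer: 2.40 V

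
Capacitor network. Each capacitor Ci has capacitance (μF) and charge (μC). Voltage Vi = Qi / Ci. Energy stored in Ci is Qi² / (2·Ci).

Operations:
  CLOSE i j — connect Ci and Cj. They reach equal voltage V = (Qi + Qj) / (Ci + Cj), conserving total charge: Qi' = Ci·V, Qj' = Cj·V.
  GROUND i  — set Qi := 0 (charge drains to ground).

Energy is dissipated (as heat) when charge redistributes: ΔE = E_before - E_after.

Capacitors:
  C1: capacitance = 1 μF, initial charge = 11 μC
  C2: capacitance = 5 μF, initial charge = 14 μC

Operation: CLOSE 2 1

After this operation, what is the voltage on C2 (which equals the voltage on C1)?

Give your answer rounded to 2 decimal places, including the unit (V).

Answer: 4.17 V

Derivation:
Initial: C1(1μF, Q=11μC, V=11.00V), C2(5μF, Q=14μC, V=2.80V)
Op 1: CLOSE 2-1: Q_total=25.00, C_total=6.00, V=4.17; Q2=20.83, Q1=4.17; dissipated=28.017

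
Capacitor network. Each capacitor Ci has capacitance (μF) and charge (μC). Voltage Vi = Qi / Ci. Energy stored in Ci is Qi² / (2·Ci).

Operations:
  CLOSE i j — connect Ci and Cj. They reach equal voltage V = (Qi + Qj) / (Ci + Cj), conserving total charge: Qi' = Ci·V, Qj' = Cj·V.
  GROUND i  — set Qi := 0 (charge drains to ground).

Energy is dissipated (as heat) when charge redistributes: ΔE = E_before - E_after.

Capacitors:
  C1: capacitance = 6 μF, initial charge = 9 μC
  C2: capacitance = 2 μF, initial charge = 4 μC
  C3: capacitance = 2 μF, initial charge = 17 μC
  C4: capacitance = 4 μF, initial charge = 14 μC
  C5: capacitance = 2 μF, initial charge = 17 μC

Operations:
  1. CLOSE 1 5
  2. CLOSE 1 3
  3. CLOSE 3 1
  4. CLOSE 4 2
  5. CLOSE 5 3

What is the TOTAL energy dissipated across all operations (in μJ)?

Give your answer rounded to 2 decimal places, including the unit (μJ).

Answer: 59.78 μJ

Derivation:
Initial: C1(6μF, Q=9μC, V=1.50V), C2(2μF, Q=4μC, V=2.00V), C3(2μF, Q=17μC, V=8.50V), C4(4μF, Q=14μC, V=3.50V), C5(2μF, Q=17μC, V=8.50V)
Op 1: CLOSE 1-5: Q_total=26.00, C_total=8.00, V=3.25; Q1=19.50, Q5=6.50; dissipated=36.750
Op 2: CLOSE 1-3: Q_total=36.50, C_total=8.00, V=4.56; Q1=27.38, Q3=9.12; dissipated=20.672
Op 3: CLOSE 3-1: Q_total=36.50, C_total=8.00, V=4.56; Q3=9.12, Q1=27.38; dissipated=0.000
Op 4: CLOSE 4-2: Q_total=18.00, C_total=6.00, V=3.00; Q4=12.00, Q2=6.00; dissipated=1.500
Op 5: CLOSE 5-3: Q_total=15.62, C_total=4.00, V=3.91; Q5=7.81, Q3=7.81; dissipated=0.861
Total dissipated: 59.783 μJ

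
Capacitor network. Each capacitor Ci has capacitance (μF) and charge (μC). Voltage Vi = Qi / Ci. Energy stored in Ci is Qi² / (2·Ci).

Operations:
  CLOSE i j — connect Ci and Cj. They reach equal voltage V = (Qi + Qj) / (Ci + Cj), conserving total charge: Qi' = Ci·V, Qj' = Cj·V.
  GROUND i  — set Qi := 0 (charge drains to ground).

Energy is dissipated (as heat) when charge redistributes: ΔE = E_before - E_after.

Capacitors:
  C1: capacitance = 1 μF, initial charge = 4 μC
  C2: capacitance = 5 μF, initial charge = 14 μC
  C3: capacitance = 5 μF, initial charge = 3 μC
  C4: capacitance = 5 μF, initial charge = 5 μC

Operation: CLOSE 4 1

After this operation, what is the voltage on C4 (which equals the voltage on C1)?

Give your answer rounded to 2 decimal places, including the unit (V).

Answer: 1.50 V

Derivation:
Initial: C1(1μF, Q=4μC, V=4.00V), C2(5μF, Q=14μC, V=2.80V), C3(5μF, Q=3μC, V=0.60V), C4(5μF, Q=5μC, V=1.00V)
Op 1: CLOSE 4-1: Q_total=9.00, C_total=6.00, V=1.50; Q4=7.50, Q1=1.50; dissipated=3.750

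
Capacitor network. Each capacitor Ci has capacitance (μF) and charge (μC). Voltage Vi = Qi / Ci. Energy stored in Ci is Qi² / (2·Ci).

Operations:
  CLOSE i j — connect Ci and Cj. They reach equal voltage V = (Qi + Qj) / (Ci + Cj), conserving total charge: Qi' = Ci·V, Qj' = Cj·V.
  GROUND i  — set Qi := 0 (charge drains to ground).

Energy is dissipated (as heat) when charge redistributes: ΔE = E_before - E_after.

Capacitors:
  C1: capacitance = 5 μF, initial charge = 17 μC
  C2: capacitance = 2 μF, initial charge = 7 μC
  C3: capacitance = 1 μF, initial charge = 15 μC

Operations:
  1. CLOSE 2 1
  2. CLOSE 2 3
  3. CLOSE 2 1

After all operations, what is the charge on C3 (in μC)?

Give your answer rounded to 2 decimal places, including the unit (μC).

Answer: 7.29 μC

Derivation:
Initial: C1(5μF, Q=17μC, V=3.40V), C2(2μF, Q=7μC, V=3.50V), C3(1μF, Q=15μC, V=15.00V)
Op 1: CLOSE 2-1: Q_total=24.00, C_total=7.00, V=3.43; Q2=6.86, Q1=17.14; dissipated=0.007
Op 2: CLOSE 2-3: Q_total=21.86, C_total=3.00, V=7.29; Q2=14.57, Q3=7.29; dissipated=44.633
Op 3: CLOSE 2-1: Q_total=31.71, C_total=7.00, V=4.53; Q2=9.06, Q1=22.65; dissipated=10.627
Final charges: Q1=22.65, Q2=9.06, Q3=7.29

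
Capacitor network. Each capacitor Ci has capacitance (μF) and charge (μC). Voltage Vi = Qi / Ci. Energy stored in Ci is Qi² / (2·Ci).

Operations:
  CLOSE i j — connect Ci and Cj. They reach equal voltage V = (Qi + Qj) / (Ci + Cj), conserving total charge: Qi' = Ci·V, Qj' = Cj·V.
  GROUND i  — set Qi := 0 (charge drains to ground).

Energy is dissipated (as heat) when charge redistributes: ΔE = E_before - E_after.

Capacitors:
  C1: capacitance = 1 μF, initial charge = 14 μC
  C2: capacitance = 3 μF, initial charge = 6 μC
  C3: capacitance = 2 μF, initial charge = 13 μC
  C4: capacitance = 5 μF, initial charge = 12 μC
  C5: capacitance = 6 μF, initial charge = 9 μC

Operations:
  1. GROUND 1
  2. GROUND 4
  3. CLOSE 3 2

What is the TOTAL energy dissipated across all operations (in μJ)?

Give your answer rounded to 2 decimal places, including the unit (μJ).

Answer: 124.55 μJ

Derivation:
Initial: C1(1μF, Q=14μC, V=14.00V), C2(3μF, Q=6μC, V=2.00V), C3(2μF, Q=13μC, V=6.50V), C4(5μF, Q=12μC, V=2.40V), C5(6μF, Q=9μC, V=1.50V)
Op 1: GROUND 1: Q1=0; energy lost=98.000
Op 2: GROUND 4: Q4=0; energy lost=14.400
Op 3: CLOSE 3-2: Q_total=19.00, C_total=5.00, V=3.80; Q3=7.60, Q2=11.40; dissipated=12.150
Total dissipated: 124.550 μJ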